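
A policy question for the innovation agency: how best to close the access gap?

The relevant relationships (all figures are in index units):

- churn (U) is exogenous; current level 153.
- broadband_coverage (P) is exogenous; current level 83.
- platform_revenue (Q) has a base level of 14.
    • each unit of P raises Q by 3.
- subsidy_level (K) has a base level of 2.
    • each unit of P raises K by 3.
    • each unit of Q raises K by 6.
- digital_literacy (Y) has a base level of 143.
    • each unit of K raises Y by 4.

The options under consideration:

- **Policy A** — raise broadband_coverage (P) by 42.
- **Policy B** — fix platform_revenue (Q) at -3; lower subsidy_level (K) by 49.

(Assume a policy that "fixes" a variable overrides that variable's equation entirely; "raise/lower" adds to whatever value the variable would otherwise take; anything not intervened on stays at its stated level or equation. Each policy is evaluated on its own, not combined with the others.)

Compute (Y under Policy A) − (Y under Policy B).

10108

Policy A (P + 42):
  P = 83 + 42 = 125
  Q = 14 + 3·125 = 389
  K = 2 + 3·125 + 6·389 = 2711
  Y = 143 + 4·2711 = 10987
Policy B (Q := -3, K − 49):
  P = 83
  Q = -3
  K = 2 + 3·83 + 6·(-3) (−49 from intervention) = 184
  Y = 143 + 4·184 = 879
Y: 10987 − 879 = 10108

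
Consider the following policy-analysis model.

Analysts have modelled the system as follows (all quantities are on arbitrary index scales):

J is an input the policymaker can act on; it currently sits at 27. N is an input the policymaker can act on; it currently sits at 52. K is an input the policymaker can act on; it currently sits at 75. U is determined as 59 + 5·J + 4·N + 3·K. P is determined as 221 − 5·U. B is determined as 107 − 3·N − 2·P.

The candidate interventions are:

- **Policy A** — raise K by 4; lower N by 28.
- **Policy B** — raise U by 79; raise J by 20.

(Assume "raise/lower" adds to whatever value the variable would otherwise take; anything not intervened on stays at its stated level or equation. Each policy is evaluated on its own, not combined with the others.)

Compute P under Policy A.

Policy A (K + 4, N − 28):
  J = 27
  N = 52 − 28 = 24
  K = 75 + 4 = 79
  U = 59 + 5·27 + 4·24 + 3·79 = 527
  P = 221 − 5·527 = -2414

-2414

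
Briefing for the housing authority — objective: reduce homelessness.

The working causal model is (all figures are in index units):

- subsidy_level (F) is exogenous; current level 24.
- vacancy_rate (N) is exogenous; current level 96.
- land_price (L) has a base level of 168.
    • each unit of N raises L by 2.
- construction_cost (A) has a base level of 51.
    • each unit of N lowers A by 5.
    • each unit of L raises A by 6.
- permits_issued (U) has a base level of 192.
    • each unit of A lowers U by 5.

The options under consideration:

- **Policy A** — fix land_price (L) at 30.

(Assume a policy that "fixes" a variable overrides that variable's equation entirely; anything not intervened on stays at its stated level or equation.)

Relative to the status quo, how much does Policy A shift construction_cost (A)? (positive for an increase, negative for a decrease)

Baseline:
  N = 96
  L = 168 + 2·96 = 360
  A = 51 − 5·96 + 6·360 = 1731
Policy A (L := 30):
  N = 96
  L = 30
  A = 51 − 5·96 + 6·30 = -249
Change in A: -249 − 1731 = -1980

-1980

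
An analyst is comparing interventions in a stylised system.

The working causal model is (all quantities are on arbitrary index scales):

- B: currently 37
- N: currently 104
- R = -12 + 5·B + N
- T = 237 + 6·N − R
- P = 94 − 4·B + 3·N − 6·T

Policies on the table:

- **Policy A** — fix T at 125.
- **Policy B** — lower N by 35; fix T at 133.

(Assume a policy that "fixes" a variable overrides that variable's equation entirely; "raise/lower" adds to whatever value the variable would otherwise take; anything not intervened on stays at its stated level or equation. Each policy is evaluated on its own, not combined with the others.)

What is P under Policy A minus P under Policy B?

Policy A (T := 125):
  B = 37
  N = 104
  R = -12 + 5·37 + 104 = 277
  T = 125
  P = 94 − 4·37 + 3·104 − 6·125 = -492
Policy B (N − 35, T := 133):
  B = 37
  N = 104 − 35 = 69
  R = -12 + 5·37 + 69 = 242
  T = 133
  P = 94 − 4·37 + 3·69 − 6·133 = -645
P: -492 − (-645) = 153

153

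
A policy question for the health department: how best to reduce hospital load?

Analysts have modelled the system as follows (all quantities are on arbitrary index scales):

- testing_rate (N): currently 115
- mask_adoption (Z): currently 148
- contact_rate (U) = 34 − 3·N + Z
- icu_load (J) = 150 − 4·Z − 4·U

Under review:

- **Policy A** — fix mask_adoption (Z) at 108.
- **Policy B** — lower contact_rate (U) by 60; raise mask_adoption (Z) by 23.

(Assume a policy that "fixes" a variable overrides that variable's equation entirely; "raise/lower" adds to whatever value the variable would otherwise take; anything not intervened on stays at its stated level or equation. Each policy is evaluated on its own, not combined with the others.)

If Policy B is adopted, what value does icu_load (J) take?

266

Policy B (U − 60, Z + 23):
  N = 115
  Z = 148 + 23 = 171
  U = 34 − 3·115 + 171 (−60 from intervention) = -200
  J = 150 − 4·171 − 4·(-200) = 266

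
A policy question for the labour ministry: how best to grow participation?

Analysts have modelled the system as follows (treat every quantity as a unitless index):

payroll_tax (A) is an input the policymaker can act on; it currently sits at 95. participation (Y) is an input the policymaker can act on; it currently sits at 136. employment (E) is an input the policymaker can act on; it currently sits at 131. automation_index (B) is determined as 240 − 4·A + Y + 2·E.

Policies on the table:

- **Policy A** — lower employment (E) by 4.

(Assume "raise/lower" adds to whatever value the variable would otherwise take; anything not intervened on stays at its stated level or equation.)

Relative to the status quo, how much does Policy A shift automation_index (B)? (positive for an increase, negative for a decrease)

-8

Baseline:
  A = 95
  Y = 136
  E = 131
  B = 240 − 4·95 + 136 + 2·131 = 258
Policy A (E − 4):
  A = 95
  Y = 136
  E = 131 − 4 = 127
  B = 240 − 4·95 + 136 + 2·127 = 250
Change in B: 250 − 258 = -8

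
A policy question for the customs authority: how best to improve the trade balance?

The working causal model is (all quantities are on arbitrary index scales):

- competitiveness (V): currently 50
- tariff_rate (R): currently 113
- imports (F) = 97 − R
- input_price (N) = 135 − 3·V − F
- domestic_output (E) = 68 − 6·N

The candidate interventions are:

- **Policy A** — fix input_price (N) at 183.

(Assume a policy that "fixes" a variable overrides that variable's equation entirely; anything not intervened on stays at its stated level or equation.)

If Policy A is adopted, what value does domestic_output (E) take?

Policy A (N := 183):
  V = 50
  R = 113
  F = 97 − 113 = -16
  N = 183
  E = 68 − 6·183 = -1030

-1030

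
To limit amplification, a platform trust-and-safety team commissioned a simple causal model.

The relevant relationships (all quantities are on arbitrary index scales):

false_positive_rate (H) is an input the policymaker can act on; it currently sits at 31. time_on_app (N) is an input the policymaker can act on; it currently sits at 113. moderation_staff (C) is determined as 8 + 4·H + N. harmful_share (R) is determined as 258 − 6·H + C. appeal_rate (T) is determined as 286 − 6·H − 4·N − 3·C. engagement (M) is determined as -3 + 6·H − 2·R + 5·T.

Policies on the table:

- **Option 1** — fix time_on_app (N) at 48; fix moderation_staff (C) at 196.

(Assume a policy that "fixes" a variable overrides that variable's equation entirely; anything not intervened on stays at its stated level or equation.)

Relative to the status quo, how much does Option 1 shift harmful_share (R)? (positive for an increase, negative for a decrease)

Baseline:
  H = 31
  N = 113
  C = 8 + 4·31 + 113 = 245
  R = 258 − 6·31 + 245 = 317
Option 1 (N := 48, C := 196):
  H = 31
  N = 48
  C = 196
  R = 258 − 6·31 + 196 = 268
Change in R: 268 − 317 = -49

-49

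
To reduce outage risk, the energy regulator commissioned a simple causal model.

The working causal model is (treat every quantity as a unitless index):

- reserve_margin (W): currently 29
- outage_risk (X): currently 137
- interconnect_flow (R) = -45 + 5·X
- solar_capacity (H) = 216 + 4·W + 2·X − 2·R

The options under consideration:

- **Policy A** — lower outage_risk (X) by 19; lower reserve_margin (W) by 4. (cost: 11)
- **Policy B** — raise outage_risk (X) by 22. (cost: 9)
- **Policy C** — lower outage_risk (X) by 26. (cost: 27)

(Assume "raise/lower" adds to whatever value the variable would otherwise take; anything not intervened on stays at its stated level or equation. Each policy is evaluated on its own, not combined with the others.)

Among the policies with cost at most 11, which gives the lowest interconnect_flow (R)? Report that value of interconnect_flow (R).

Policy A (X − 19, W − 4):
  X = 137 − 19 = 118
  R = -45 + 5·118 = 545
Policy B (X + 22):
  X = 137 + 22 = 159
  R = -45 + 5·159 = 750
Comparing — Policy A: R=545, Policy B: R=750. Lowest is 545 (Policy A).

545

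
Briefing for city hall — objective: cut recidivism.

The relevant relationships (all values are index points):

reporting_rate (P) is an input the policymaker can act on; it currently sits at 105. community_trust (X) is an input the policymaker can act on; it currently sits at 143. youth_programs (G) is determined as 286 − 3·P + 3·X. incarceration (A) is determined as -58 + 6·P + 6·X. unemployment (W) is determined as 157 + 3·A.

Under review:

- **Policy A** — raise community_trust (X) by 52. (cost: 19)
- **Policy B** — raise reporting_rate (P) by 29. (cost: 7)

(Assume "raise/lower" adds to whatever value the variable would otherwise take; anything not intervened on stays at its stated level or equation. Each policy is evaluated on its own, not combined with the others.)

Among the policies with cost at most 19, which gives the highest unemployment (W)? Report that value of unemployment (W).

5383

Policy A (X + 52):
  P = 105
  X = 143 + 52 = 195
  A = -58 + 6·105 + 6·195 = 1742
  W = 157 + 3·1742 = 5383
Policy B (P + 29):
  P = 105 + 29 = 134
  X = 143
  A = -58 + 6·134 + 6·143 = 1604
  W = 157 + 3·1604 = 4969
Comparing — Policy A: W=5383, Policy B: W=4969. Highest is 5383 (Policy A).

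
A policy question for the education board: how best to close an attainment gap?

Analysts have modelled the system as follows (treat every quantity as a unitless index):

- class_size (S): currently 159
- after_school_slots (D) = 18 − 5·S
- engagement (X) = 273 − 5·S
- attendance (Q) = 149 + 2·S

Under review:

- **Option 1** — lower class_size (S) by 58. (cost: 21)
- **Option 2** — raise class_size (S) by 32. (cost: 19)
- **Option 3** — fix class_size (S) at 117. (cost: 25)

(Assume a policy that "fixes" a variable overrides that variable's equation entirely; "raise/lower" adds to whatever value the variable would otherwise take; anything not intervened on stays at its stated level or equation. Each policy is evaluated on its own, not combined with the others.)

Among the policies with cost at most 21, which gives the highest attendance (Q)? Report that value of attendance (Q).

531

Option 1 (S − 58):
  S = 159 − 58 = 101
  Q = 149 + 2·101 = 351
Option 2 (S + 32):
  S = 159 + 32 = 191
  Q = 149 + 2·191 = 531
Comparing — Option 1: Q=351, Option 2: Q=531. Highest is 531 (Option 2).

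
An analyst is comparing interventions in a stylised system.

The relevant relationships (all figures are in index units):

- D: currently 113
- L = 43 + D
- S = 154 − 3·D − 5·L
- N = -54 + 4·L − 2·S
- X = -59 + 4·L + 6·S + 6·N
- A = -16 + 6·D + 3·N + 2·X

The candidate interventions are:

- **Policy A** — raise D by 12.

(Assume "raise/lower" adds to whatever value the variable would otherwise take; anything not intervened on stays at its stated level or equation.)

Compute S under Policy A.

-1061

Policy A (D + 12):
  D = 113 + 12 = 125
  L = 43 + 125 = 168
  S = 154 − 3·125 − 5·168 = -1061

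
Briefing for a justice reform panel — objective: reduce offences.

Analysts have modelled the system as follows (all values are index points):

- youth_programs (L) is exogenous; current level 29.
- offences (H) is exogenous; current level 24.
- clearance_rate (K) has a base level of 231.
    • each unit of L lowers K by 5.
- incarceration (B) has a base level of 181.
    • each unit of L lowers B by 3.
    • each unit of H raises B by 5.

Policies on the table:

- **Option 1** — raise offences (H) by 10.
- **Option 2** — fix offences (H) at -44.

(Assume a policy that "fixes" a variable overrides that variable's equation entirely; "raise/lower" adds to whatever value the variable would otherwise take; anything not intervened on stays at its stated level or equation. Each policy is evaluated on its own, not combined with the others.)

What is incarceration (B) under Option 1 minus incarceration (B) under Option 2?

390

Option 1 (H + 10):
  L = 29
  H = 24 + 10 = 34
  B = 181 − 3·29 + 5·34 = 264
Option 2 (H := -44):
  L = 29
  H = -44
  B = 181 − 3·29 + 5·(-44) = -126
B: 264 − (-126) = 390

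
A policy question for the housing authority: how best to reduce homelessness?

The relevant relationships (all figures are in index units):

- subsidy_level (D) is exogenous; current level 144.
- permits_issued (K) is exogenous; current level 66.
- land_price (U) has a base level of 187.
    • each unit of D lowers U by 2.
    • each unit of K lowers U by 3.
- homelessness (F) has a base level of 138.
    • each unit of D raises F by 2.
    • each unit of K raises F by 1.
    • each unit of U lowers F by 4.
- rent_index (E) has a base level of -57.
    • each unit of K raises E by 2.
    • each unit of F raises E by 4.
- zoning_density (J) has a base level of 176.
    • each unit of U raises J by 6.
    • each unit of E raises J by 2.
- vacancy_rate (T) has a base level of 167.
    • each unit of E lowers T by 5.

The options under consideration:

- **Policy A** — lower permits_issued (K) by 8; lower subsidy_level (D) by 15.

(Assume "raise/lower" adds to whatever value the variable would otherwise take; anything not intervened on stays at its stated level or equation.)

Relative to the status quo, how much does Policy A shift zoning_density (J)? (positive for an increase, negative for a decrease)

-1740

Baseline:
  D = 144
  K = 66
  U = 187 − 2·144 − 3·66 = -299
  F = 138 + 2·144 + 66 − 4·(-299) = 1688
  E = -57 + 2·66 + 4·1688 = 6827
  J = 176 + 6·(-299) + 2·6827 = 12036
Policy A (K − 8, D − 15):
  D = 144 − 15 = 129
  K = 66 − 8 = 58
  U = 187 − 2·129 − 3·58 = -245
  F = 138 + 2·129 + 58 − 4·(-245) = 1434
  E = -57 + 2·58 + 4·1434 = 5795
  J = 176 + 6·(-245) + 2·5795 = 10296
Change in J: 10296 − 12036 = -1740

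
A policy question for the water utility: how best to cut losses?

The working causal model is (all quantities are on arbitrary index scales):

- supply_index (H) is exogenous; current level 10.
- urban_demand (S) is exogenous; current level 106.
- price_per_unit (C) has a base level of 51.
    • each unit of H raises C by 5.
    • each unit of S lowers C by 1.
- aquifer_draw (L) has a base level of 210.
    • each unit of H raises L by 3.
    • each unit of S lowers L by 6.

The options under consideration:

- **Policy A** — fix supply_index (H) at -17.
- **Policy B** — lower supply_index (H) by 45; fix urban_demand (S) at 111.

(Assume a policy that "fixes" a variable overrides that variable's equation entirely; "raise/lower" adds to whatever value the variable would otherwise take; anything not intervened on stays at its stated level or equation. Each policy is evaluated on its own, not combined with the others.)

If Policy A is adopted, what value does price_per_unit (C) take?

-140

Policy A (H := -17):
  H = -17
  S = 106
  C = 51 + 5·(-17) − 106 = -140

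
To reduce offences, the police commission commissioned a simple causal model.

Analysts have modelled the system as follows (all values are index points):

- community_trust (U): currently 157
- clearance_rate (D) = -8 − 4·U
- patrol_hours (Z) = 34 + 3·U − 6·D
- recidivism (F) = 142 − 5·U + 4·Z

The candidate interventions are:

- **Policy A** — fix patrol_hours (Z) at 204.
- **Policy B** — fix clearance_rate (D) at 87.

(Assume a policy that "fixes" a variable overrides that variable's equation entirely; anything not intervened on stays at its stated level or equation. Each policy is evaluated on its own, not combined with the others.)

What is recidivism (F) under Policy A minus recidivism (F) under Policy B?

Policy A (Z := 204):
  U = 157
  D = -8 − 4·157 = -636
  Z = 204
  F = 142 − 5·157 + 4·204 = 173
Policy B (D := 87):
  U = 157
  D = 87
  Z = 34 + 3·157 − 6·87 = -17
  F = 142 − 5·157 + 4·(-17) = -711
F: 173 − (-711) = 884

884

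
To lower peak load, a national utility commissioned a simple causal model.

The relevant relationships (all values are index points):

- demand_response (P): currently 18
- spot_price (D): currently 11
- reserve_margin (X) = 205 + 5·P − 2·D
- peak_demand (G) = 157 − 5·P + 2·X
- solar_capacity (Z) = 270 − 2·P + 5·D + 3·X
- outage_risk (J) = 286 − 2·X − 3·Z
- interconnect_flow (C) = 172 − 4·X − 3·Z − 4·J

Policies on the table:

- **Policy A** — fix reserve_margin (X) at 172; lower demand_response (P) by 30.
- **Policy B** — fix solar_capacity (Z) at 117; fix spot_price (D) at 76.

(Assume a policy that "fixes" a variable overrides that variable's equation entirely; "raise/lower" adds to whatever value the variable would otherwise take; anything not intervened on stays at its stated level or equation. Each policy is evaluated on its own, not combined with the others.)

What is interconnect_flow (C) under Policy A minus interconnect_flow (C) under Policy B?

6848

Policy A (X := 172, P − 30):
  P = 18 − 30 = -12
  D = 11
  X = 172
  Z = 270 − 2·(-12) + 5·11 + 3·172 = 865
  J = 286 − 2·172 − 3·865 = -2653
  C = 172 − 4·172 − 3·865 − 4·(-2653) = 7501
Policy B (Z := 117, D := 76):
  P = 18
  D = 76
  X = 205 + 5·18 − 2·76 = 143
  Z = 117
  J = 286 − 2·143 − 3·117 = -351
  C = 172 − 4·143 − 3·117 − 4·(-351) = 653
C: 7501 − 653 = 6848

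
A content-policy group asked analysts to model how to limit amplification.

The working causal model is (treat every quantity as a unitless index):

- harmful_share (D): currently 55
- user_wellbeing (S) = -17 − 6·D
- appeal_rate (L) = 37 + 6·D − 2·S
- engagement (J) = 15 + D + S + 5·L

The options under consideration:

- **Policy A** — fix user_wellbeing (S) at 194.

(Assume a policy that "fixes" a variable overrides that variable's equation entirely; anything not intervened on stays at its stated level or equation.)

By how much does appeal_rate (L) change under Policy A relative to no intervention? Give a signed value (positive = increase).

-1082

Baseline:
  D = 55
  S = -17 − 6·55 = -347
  L = 37 + 6·55 − 2·(-347) = 1061
Policy A (S := 194):
  D = 55
  S = 194
  L = 37 + 6·55 − 2·194 = -21
Change in L: -21 − 1061 = -1082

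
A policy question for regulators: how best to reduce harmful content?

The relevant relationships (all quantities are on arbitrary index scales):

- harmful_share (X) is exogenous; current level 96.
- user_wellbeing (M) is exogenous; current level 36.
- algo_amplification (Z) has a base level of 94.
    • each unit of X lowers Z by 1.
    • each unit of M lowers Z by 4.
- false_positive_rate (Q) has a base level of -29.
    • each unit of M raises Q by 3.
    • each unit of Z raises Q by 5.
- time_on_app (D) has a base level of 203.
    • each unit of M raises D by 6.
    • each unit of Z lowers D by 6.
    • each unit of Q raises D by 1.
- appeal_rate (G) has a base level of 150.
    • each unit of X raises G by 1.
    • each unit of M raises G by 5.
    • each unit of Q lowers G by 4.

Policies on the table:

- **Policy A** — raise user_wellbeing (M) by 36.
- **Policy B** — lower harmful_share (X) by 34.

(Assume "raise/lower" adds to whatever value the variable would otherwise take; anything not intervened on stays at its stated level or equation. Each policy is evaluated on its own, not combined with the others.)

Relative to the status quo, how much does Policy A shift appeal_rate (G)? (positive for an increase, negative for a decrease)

Baseline:
  X = 96
  M = 36
  Z = 94 − 96 − 4·36 = -146
  Q = -29 + 3·36 + 5·(-146) = -651
  G = 150 + 96 + 5·36 − 4·(-651) = 3030
Policy A (M + 36):
  X = 96
  M = 36 + 36 = 72
  Z = 94 − 96 − 4·72 = -290
  Q = -29 + 3·72 + 5·(-290) = -1263
  G = 150 + 96 + 5·72 − 4·(-1263) = 5658
Change in G: 5658 − 3030 = 2628

2628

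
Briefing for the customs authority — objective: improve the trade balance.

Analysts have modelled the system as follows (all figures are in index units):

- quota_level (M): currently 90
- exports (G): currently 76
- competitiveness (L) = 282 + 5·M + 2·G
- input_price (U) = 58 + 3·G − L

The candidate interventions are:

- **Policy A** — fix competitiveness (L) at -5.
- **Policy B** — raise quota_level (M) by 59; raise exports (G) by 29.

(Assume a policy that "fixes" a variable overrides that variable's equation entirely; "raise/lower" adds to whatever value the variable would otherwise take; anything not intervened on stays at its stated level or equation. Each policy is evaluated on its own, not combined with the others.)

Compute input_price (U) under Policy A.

Policy A (L := -5):
  M = 90
  G = 76
  L = -5
  U = 58 + 3·76 − (-5) = 291

291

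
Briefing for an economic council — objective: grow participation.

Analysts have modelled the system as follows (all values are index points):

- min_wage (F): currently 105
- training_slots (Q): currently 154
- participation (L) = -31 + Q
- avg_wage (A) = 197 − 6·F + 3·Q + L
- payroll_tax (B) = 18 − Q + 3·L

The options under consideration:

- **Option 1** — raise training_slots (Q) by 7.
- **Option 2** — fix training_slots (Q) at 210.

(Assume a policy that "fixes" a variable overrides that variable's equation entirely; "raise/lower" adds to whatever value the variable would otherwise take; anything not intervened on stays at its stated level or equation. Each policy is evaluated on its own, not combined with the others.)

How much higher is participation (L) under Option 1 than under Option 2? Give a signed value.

-49

Option 1 (Q + 7):
  Q = 154 + 7 = 161
  L = -31 + 161 = 130
Option 2 (Q := 210):
  Q = 210
  L = -31 + 210 = 179
L: 130 − 179 = -49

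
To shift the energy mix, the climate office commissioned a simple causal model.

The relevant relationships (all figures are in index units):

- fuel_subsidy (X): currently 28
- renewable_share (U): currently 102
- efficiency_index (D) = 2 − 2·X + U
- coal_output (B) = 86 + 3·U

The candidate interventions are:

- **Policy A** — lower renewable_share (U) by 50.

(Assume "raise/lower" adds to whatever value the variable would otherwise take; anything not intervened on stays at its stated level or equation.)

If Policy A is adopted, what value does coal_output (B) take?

Policy A (U − 50):
  U = 102 − 50 = 52
  B = 86 + 3·52 = 242

242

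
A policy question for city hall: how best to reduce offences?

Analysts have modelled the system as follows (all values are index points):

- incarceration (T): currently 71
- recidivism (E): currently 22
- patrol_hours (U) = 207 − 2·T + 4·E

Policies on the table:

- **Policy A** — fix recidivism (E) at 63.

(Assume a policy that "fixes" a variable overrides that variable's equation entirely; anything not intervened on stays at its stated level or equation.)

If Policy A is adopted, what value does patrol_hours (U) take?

Policy A (E := 63):
  T = 71
  E = 63
  U = 207 − 2·71 + 4·63 = 317

317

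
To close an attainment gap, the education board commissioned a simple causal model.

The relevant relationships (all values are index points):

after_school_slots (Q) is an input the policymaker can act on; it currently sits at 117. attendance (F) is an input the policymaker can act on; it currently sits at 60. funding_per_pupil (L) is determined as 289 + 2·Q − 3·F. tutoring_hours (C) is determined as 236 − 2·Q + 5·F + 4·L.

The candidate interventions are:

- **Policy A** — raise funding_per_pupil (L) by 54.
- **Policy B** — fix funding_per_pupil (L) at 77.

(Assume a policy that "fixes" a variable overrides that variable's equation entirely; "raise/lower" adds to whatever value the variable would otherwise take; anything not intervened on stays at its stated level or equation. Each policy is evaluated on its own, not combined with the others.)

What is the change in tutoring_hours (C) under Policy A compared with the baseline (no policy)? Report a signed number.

216

Baseline:
  Q = 117
  F = 60
  L = 289 + 2·117 − 3·60 = 343
  C = 236 − 2·117 + 5·60 + 4·343 = 1674
Policy A (L + 54):
  Q = 117
  F = 60
  L = 289 + 2·117 − 3·60 (+54 from intervention) = 397
  C = 236 − 2·117 + 5·60 + 4·397 = 1890
Change in C: 1890 − 1674 = 216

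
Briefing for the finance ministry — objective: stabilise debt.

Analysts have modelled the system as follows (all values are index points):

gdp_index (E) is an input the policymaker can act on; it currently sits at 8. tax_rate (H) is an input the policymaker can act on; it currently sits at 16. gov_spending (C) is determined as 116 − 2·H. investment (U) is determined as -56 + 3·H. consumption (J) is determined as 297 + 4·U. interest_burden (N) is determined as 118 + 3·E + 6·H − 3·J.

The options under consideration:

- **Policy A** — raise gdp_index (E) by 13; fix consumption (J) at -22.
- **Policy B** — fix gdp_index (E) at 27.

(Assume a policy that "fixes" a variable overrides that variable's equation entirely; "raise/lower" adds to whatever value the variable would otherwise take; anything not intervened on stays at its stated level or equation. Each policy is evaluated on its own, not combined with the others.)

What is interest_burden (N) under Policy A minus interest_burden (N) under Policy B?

Policy A (E + 13, J := -22):
  E = 8 + 13 = 21
  H = 16
  U = -56 + 3·16 = -8
  J = -22
  N = 118 + 3·21 + 6·16 − 3·(-22) = 343
Policy B (E := 27):
  E = 27
  H = 16
  U = -56 + 3·16 = -8
  J = 297 + 4·(-8) = 265
  N = 118 + 3·27 + 6·16 − 3·265 = -500
N: 343 − (-500) = 843

843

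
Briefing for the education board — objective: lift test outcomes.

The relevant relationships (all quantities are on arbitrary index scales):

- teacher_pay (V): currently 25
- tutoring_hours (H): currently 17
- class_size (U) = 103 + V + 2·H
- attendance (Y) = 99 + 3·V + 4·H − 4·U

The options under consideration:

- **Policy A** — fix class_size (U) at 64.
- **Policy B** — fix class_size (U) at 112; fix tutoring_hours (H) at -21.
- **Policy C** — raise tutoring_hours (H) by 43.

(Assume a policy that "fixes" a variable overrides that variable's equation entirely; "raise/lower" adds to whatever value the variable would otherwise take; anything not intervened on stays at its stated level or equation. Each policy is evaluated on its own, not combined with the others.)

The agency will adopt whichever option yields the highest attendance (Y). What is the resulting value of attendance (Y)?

Policy A (U := 64):
  V = 25
  H = 17
  U = 64
  Y = 99 + 3·25 + 4·17 − 4·64 = -14
Policy B (U := 112, H := -21):
  V = 25
  H = -21
  U = 112
  Y = 99 + 3·25 + 4·(-21) − 4·112 = -358
Policy C (H + 43):
  V = 25
  H = 17 + 43 = 60
  U = 103 + 25 + 2·60 = 248
  Y = 99 + 3·25 + 4·60 − 4·248 = -578
Comparing — Policy A: Y=-14, Policy B: Y=-358, Policy C: Y=-578. Highest is -14 (Policy A).

-14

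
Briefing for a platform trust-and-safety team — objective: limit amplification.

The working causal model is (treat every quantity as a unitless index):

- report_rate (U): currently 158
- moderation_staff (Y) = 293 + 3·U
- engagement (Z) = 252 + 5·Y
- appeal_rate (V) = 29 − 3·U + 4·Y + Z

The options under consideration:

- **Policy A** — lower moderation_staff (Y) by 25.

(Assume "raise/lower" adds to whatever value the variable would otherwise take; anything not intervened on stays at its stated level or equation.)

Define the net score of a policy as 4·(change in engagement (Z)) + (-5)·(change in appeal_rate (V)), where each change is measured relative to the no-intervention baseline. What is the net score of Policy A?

Baseline:
  U = 158
  Y = 293 + 3·158 = 767
  Z = 252 + 5·767 = 4087
  V = 29 − 3·158 + 4·767 + 4087 = 6710
Policy A (Y − 25):
  U = 158
  Y = 293 + 3·158 (−25 from intervention) = 742
  Z = 252 + 5·742 = 3962
  V = 29 − 3·158 + 4·742 + 3962 = 6485
ΔZ = 3962 − 4087 = -125; ΔV = 6485 − 6710 = -225
Score = 4·(-125) + (-5)·(-225) = 625

625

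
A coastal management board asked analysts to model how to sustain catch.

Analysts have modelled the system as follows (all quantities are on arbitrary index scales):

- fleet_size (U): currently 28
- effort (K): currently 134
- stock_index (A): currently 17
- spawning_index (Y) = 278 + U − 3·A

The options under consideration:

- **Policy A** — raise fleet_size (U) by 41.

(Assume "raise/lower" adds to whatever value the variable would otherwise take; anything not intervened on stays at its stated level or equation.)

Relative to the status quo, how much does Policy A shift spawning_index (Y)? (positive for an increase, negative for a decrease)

41

Baseline:
  U = 28
  A = 17
  Y = 278 + 28 − 3·17 = 255
Policy A (U + 41):
  U = 28 + 41 = 69
  A = 17
  Y = 278 + 69 − 3·17 = 296
Change in Y: 296 − 255 = 41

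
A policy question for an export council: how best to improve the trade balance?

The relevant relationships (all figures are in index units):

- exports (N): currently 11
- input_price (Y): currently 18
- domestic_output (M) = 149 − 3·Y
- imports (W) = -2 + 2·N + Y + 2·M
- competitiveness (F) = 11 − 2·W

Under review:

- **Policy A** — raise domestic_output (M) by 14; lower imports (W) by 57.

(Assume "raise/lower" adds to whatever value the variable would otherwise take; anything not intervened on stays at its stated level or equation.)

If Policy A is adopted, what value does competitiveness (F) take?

Policy A (M + 14, W − 57):
  N = 11
  Y = 18
  M = 149 − 3·18 (+14 from intervention) = 109
  W = -2 + 2·11 + 18 + 2·109 (−57 from intervention) = 199
  F = 11 − 2·199 = -387

-387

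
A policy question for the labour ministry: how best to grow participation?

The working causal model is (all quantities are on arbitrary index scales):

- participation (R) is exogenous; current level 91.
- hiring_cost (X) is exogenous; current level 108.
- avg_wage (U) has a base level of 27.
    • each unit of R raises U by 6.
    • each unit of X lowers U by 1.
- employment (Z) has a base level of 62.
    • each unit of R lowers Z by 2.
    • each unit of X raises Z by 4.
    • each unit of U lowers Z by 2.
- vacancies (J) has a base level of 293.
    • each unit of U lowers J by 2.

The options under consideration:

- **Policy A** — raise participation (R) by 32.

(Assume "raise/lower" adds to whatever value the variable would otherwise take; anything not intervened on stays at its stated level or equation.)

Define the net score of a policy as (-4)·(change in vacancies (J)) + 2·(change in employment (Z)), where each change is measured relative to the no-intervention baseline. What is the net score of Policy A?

640

Baseline:
  R = 91
  X = 108
  U = 27 + 6·91 − 108 = 465
  Z = 62 − 2·91 + 4·108 − 2·465 = -618
  J = 293 − 2·465 = -637
Policy A (R + 32):
  R = 91 + 32 = 123
  X = 108
  U = 27 + 6·123 − 108 = 657
  Z = 62 − 2·123 + 4·108 − 2·657 = -1066
  J = 293 − 2·657 = -1021
ΔJ = -1021 − (-637) = -384; ΔZ = -1066 − (-618) = -448
Score = (-4)·(-384) + 2·(-448) = 640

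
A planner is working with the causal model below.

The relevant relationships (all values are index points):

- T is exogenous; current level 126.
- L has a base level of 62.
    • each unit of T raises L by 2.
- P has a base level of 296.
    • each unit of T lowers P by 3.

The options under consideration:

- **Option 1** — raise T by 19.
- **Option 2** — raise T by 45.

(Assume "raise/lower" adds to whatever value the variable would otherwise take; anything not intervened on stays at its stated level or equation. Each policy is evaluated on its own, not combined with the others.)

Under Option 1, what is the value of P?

-139

Option 1 (T + 19):
  T = 126 + 19 = 145
  P = 296 − 3·145 = -139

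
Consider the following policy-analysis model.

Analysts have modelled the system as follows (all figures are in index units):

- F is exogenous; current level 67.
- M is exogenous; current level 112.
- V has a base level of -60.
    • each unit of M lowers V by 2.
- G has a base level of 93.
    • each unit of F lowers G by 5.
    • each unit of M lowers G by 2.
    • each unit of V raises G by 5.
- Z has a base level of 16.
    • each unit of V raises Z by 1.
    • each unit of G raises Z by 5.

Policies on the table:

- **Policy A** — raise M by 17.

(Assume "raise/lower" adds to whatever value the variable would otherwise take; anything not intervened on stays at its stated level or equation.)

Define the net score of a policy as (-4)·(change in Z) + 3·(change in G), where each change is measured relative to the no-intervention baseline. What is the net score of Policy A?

Baseline:
  F = 67
  M = 112
  V = -60 − 2·112 = -284
  G = 93 − 5·67 − 2·112 + 5·(-284) = -1886
  Z = 16 + (-284) + 5·(-1886) = -9698
Policy A (M + 17):
  F = 67
  M = 112 + 17 = 129
  V = -60 − 2·129 = -318
  G = 93 − 5·67 − 2·129 + 5·(-318) = -2090
  Z = 16 + (-318) + 5·(-2090) = -10752
ΔZ = -10752 − (-9698) = -1054; ΔG = -2090 − (-1886) = -204
Score = (-4)·(-1054) + 3·(-204) = 3604

3604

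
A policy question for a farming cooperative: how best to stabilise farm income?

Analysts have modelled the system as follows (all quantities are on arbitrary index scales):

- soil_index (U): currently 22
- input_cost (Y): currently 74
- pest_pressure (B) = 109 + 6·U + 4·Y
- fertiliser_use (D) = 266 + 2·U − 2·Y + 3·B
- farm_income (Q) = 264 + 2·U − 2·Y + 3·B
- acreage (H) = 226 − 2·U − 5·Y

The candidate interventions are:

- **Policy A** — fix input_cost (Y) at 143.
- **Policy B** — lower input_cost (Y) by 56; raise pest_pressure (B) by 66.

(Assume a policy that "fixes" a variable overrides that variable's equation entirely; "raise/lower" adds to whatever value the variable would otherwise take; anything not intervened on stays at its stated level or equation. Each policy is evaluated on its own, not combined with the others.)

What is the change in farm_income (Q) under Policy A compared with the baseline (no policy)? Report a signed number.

690

Baseline:
  U = 22
  Y = 74
  B = 109 + 6·22 + 4·74 = 537
  Q = 264 + 2·22 − 2·74 + 3·537 = 1771
Policy A (Y := 143):
  U = 22
  Y = 143
  B = 109 + 6·22 + 4·143 = 813
  Q = 264 + 2·22 − 2·143 + 3·813 = 2461
Change in Q: 2461 − 1771 = 690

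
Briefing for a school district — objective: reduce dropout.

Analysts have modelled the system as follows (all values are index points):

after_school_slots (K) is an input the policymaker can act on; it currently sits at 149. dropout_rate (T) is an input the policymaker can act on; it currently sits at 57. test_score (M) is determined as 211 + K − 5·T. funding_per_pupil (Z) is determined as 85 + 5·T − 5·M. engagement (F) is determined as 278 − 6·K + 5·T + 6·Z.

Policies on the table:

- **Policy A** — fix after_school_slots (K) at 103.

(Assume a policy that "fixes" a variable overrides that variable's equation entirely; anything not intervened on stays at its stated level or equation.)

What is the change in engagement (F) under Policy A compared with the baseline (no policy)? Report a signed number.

1656

Baseline:
  K = 149
  T = 57
  M = 211 + 149 − 5·57 = 75
  Z = 85 + 5·57 − 5·75 = -5
  F = 278 − 6·149 + 5·57 + 6·(-5) = -361
Policy A (K := 103):
  K = 103
  T = 57
  M = 211 + 103 − 5·57 = 29
  Z = 85 + 5·57 − 5·29 = 225
  F = 278 − 6·103 + 5·57 + 6·225 = 1295
Change in F: 1295 − (-361) = 1656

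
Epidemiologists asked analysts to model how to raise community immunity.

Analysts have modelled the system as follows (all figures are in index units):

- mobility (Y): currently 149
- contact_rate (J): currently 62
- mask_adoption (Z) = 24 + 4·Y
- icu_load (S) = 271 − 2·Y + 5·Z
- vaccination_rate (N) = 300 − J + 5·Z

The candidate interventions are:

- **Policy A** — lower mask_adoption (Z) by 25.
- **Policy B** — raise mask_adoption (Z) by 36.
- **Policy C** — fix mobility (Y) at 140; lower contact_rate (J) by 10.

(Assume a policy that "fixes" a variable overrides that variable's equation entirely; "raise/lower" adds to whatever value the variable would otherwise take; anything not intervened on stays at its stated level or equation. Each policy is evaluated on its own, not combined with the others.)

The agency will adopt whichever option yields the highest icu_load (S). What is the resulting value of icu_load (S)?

Policy A (Z − 25):
  Y = 149
  Z = 24 + 4·149 (−25 from intervention) = 595
  S = 271 − 2·149 + 5·595 = 2948
Policy B (Z + 36):
  Y = 149
  Z = 24 + 4·149 (+36 from intervention) = 656
  S = 271 − 2·149 + 5·656 = 3253
Policy C (Y := 140, J − 10):
  Y = 140
  Z = 24 + 4·140 = 584
  S = 271 − 2·140 + 5·584 = 2911
Comparing — Policy A: S=2948, Policy B: S=3253, Policy C: S=2911. Highest is 3253 (Policy B).

3253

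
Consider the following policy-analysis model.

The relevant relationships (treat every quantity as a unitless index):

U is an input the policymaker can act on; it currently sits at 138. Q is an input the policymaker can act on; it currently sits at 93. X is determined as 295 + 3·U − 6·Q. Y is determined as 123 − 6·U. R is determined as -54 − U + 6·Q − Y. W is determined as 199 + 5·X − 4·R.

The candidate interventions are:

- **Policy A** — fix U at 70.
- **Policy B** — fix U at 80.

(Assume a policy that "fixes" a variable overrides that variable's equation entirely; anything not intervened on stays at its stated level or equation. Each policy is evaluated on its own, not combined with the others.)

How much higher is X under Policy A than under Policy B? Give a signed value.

Policy A (U := 70):
  U = 70
  Q = 93
  X = 295 + 3·70 − 6·93 = -53
Policy B (U := 80):
  U = 80
  Q = 93
  X = 295 + 3·80 − 6·93 = -23
X: -53 − (-23) = -30

-30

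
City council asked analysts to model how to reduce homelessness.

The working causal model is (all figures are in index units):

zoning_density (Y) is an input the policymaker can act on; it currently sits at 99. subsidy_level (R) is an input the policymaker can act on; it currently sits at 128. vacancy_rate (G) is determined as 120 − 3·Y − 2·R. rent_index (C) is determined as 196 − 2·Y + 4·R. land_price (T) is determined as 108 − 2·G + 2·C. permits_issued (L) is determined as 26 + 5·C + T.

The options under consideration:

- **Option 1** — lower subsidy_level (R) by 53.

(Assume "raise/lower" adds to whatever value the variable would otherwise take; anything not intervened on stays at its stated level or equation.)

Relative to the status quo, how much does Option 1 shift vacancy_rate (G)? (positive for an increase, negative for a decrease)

106

Baseline:
  Y = 99
  R = 128
  G = 120 − 3·99 − 2·128 = -433
Option 1 (R − 53):
  Y = 99
  R = 128 − 53 = 75
  G = 120 − 3·99 − 2·75 = -327
Change in G: -327 − (-433) = 106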